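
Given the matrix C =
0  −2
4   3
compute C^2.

[[−8, −6], [12, 1]]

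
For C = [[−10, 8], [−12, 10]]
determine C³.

tr C = 0 and det C = −4, so the characteristic polynomial is λ² − (0)λ + (−4) with roots −2 and 2.
Eigenvectors give P = [[1, −2], [1, −3]] with P⁻¹ = [[3, −2], [1, −1]], and C = P·diag(−2, 2)·P⁻¹.
Then C³ = P·diag(−8, 8)·P⁻¹ = [[−8, −16], [−8, −24]] · [[3, −2], [1, −1]] = [[−40, 32], [−48, 40]].

[[−40, 32], [−48, 40]]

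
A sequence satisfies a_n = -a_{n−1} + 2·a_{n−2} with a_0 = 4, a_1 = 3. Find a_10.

345

With companion matrix C = [[-1, 2], [1, 0]], [a_n, a_{n−1}]ᵀ = C·[a_{n−1}, a_{n−2}]ᵀ, so [a_10, a_9]ᵀ = C^9·[a_1, a_0]ᵀ.
C^9 = [[-341, 342], [171, -170]], giving [a_10, a_9]ᵀ = [[345], [-167]].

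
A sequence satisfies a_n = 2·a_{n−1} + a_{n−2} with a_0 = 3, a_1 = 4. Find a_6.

With companion matrix B = [[2, 1], [1, 0]], [a_n, a_{n−1}]ᵀ = B·[a_{n−1}, a_{n−2}]ᵀ, so [a_6, a_5]ᵀ = B⁵·[a_1, a_0]ᵀ.
B⁵ = [[70, 29], [29, 12]], giving [a_6, a_5]ᵀ = [[367], [152]].

367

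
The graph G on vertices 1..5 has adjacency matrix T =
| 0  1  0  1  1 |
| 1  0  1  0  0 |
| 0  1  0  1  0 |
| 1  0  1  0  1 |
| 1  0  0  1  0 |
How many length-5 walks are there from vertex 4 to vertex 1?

The number of length-5 walks from vertex 4 to vertex 1 is entry (4,1) of T^5, where T is the adjacency matrix.
T^2 = [[3, 0, 2, 1, 1], [0, 2, 0, 2, 1], [2, 0, 2, 0, 1], [1, 2, 0, 3, 1], [1, 1, 1, 1, 2]]
T^3 = [[2, 5, 1, 6, 4], [5, 0, 4, 1, 2], [1, 4, 0, 5, 2], [6, 1, 5, 2, 4], [4, 2, 2, 4, 2]]
T^4 = [[15, 3, 11, 7, 8], [3, 9, 1, 11, 6], [11, 1, 9, 3, 6], [7, 11, 3, 15, 8], [8, 6, 6, 8, 8]]
T^5 = [[18, 26, 10, 34, 22], [26, 4, 20, 10, 14], [10, 20, 4, 26, 14], [34, 10, 26, 18, 22], [22, 14, 14, 22, 16]]

34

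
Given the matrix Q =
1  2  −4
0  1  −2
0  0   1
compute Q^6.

Q = I + N where N = [[0, 2, −4], [0, 0, −2], [0, 0, 0]] is strictly upper-triangular, so N^3 = 0.
(I + N)^6 = I + 6·N + 15·N^2 = [[1, 12, −84], [0, 1, −12], [0, 0, 1]].

[[1, 12, −84], [0, 1, −12], [0, 0, 1]]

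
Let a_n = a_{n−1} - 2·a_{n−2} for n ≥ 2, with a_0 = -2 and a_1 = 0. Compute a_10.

With companion matrix B = [[1, -2], [1, 0]], [a_n, a_{n−1}]ᵀ = B·[a_{n−1}, a_{n−2}]ᵀ, so [a_10, a_9]ᵀ = B^9·[a_1, a_0]ᵀ.
B^9 = [[-11, 34], [-17, 6]], giving [a_10, a_9]ᵀ = [[-68], [-12]].

-68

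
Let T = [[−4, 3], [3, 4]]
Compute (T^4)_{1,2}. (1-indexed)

T^2 = [[25, 0], [0, 25]]
T^3 = [[−100, 75], [75, 100]]
T^4 = [[625, 0], [0, 625]]

0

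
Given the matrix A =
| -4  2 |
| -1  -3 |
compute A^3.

A^2 = [[14, -14], [7, 7]]
A^3 = [[-42, 70], [-35, -7]]

[[-42, 70], [-35, -7]]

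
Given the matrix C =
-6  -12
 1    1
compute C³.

tr C = -5 and det C = 6, so the characteristic polynomial is λ² − (-5)λ + (6) with roots -3 and -2.
Eigenvectors give P = [[4, -3], [-1, 1]] with P⁻¹ = [[1, 3], [1, 4]], and C = P·diag(-3, -2)·P⁻¹.
Then C³ = P·diag(-27, -8)·P⁻¹ = [[-108, 24], [27, -8]] · [[1, 3], [1, 4]] = [[-84, -228], [19, 49]].

[[-84, -228], [19, 49]]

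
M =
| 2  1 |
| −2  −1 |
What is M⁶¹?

M² = M (a projection; rank 1, trace 1), so M⁶¹ = M.

[[2, 1], [−2, −1]]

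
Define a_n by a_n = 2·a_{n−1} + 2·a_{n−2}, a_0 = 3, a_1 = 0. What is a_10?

14688

With companion matrix T = [[2, 2], [1, 0]], [a_n, a_{n−1}]ᵀ = T·[a_{n−1}, a_{n−2}]ᵀ, so [a_10, a_9]ᵀ = T⁹·[a_1, a_0]ᵀ.
T⁹ = [[6688, 4896], [2448, 1792]], giving [a_10, a_9]ᵀ = [[14688], [5376]].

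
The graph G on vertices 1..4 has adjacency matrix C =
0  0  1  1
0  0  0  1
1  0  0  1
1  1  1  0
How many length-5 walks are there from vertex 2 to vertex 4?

The number of length-5 walks from vertex 2 to vertex 4 is entry (2,4) of C⁵, where C is the adjacency matrix.
C² = [[2, 1, 1, 1], [1, 1, 1, 0], [1, 1, 2, 1], [1, 0, 1, 3]]
C³ = [[2, 1, 3, 4], [1, 0, 1, 3], [3, 1, 2, 4], [4, 3, 4, 2]]
C⁴ = [[7, 4, 6, 6], [4, 3, 4, 2], [6, 4, 7, 6], [6, 2, 6, 11]]
C⁵ = [[12, 6, 13, 17], [6, 2, 6, 11], [13, 6, 12, 17], [17, 11, 17, 14]]

11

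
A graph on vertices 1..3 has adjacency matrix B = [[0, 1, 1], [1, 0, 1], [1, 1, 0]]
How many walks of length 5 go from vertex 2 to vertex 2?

The number of length-5 walks from vertex 2 to vertex 2 is entry (2,2) of B⁵, where B is the adjacency matrix.
B² = [[2, 1, 1], [1, 2, 1], [1, 1, 2]]
B³ = [[2, 3, 3], [3, 2, 3], [3, 3, 2]]
B⁴ = [[6, 5, 5], [5, 6, 5], [5, 5, 6]]
B⁵ = [[10, 11, 11], [11, 10, 11], [11, 11, 10]]

10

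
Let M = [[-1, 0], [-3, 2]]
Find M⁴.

[[1, 0], [-15, 16]]

tr M = 1 and det M = -2, so the characteristic polynomial is λ² − (1)λ + (-2) with roots -1 and 2.
Eigenvectors give P = [[-1, 0], [-1, -1]] with P⁻¹ = [[-1, 0], [1, -1]], and M = P·diag(-1, 2)·P⁻¹.
Then M⁴ = P·diag(1, 16)·P⁻¹ = [[-1, 0], [-1, -16]] · [[-1, 0], [1, -1]] = [[1, 0], [-15, 16]].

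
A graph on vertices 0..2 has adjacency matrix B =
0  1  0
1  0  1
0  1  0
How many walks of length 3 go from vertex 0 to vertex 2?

The number of length-3 walks from vertex 0 to vertex 2 is entry (0,2) of B^3, where B is the adjacency matrix.
B^2 = [[1, 0, 1], [0, 2, 0], [1, 0, 1]]
B^3 = [[0, 2, 0], [2, 0, 2], [0, 2, 0]]

0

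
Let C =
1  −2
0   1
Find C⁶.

[[1, −12], [0, 1]]

C = I + N where N = [[0, −2], [0, 0]] is strictly upper-triangular, so N² = 0.
(I + N)⁶ = I + 6·N = [[1, −12], [0, 1]].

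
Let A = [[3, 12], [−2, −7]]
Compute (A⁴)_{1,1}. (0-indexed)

241

tr A = −4 and det A = 3, so the characteristic polynomial is λ² − (−4)λ + (3) with roots −1 and −3.
Eigenvectors give P = [[3, −2], [−1, 1]] with P⁻¹ = [[1, 2], [1, 3]], and A = P·diag(−1, −3)·P⁻¹.
Then A⁴ = P·diag(1, 81)·P⁻¹ = [[3, −162], [−1, 81]] · [[1, 2], [1, 3]] = [[−159, −480], [80, 241]].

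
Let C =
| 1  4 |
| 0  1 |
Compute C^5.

[[1, 20], [0, 1]]

C = I + N where N = [[0, 4], [0, 0]] is strictly upper-triangular, so N^2 = 0.
(I + N)^5 = I + 5·N = [[1, 20], [0, 1]].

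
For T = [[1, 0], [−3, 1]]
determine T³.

T = I + N where N = [[0, 0], [−3, 0]] is strictly lower-triangular, so N² = 0.
(I + N)³ = I + 3·N = [[1, 0], [−9, 1]].

[[1, 0], [−9, 1]]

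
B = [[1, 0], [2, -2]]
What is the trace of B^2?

5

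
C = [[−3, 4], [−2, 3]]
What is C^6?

[[1, 0], [0, 1]]

C² = I (check: tr C = 0 and det C = −1), so C^6 = I since 6 is even.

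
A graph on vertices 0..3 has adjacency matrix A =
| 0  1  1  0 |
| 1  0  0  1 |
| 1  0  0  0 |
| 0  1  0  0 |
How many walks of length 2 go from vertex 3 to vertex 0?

The number of length-2 walks from vertex 3 to vertex 0 is entry (3,0) of A², where A is the adjacency matrix.
A² = [[2, 0, 0, 1], [0, 2, 1, 0], [0, 1, 1, 0], [1, 0, 0, 1]]

1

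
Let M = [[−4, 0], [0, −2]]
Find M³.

[[−64, 0], [0, −8]]

M² = [[16, 0], [0, 4]]
M³ = [[−64, 0], [0, −8]]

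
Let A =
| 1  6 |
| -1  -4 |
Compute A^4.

tr A = -3 and det A = 2, so the characteristic polynomial is λ² − (-3)λ + (2) with roots -2 and -1.
Eigenvectors give P = [[2, -3], [-1, 1]] with P⁻¹ = [[-1, -3], [-1, -2]], and A = P·diag(-2, -1)·P⁻¹.
Then A^4 = P·diag(16, 1)·P⁻¹ = [[32, -3], [-16, 1]] · [[-1, -3], [-1, -2]] = [[-29, -90], [15, 46]].

[[-29, -90], [15, 46]]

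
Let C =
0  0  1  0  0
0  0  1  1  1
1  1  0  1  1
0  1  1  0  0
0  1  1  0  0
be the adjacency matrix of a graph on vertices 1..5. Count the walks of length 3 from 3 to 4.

6

The number of length-3 walks from vertex 3 to vertex 4 is entry (3,4) of C³, where C is the adjacency matrix.
C² = [[1, 1, 0, 1, 1], [1, 3, 2, 1, 1], [0, 2, 4, 1, 1], [1, 1, 1, 2, 2], [1, 1, 1, 2, 2]]
C³ = [[0, 2, 4, 1, 1], [2, 4, 6, 5, 5], [4, 6, 4, 6, 6], [1, 5, 6, 2, 2], [1, 5, 6, 2, 2]]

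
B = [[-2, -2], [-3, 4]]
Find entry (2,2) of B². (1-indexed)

22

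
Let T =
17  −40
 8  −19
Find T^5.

[[977, −2440], [488, −1219]]

tr T = −2 and det T = −3, so the characteristic polynomial is λ² − (−2)λ + (−3) with roots −3 and 1.
Eigenvectors give P = [[2, 5], [1, 2]] with P⁻¹ = [[−2, 5], [1, −2]], and T = P·diag(−3, 1)·P⁻¹.
Then T^5 = P·diag(−243, 1)·P⁻¹ = [[−486, 5], [−243, 2]] · [[−2, 5], [1, −2]] = [[977, −2440], [488, −1219]].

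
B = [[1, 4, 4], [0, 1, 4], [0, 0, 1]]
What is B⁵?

B = I + N where N = [[0, 4, 4], [0, 0, 4], [0, 0, 0]] is strictly upper-triangular, so N³ = 0.
(I + N)⁵ = I + 5·N + 10·N² = [[1, 20, 180], [0, 1, 20], [0, 0, 1]].

[[1, 20, 180], [0, 1, 20], [0, 0, 1]]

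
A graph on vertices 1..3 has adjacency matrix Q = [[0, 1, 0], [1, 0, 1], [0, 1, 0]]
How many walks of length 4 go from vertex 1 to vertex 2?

The number of length-4 walks from vertex 1 to vertex 2 is entry (1,2) of Q⁴, where Q is the adjacency matrix.
Q² = [[1, 0, 1], [0, 2, 0], [1, 0, 1]]
Q³ = [[0, 2, 0], [2, 0, 2], [0, 2, 0]]
Q⁴ = [[2, 0, 2], [0, 4, 0], [2, 0, 2]]

0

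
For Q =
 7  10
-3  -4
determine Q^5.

tr Q = 3 and det Q = 2, so the characteristic polynomial is λ² − (3)λ + (2) with roots 2 and 1.
Eigenvectors give P = [[-2, -5], [1, 3]] with P⁻¹ = [[-3, -5], [1, 2]], and Q = P·diag(2, 1)·P⁻¹.
Then Q^5 = P·diag(32, 1)·P⁻¹ = [[-64, -5], [32, 3]] · [[-3, -5], [1, 2]] = [[187, 310], [-93, -154]].

[[187, 310], [-93, -154]]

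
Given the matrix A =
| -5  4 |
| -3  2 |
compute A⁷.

[[-509, 508], [-381, 380]]

tr A = -3 and det A = 2, so the characteristic polynomial is λ² − (-3)λ + (2) with roots -2 and -1.
Eigenvectors give P = [[-4, 1], [-3, 1]] with P⁻¹ = [[-1, 1], [-3, 4]], and A = P·diag(-2, -1)·P⁻¹.
Then A⁷ = P·diag(-128, -1)·P⁻¹ = [[512, -1], [384, -1]] · [[-1, 1], [-3, 4]] = [[-509, 508], [-381, 380]].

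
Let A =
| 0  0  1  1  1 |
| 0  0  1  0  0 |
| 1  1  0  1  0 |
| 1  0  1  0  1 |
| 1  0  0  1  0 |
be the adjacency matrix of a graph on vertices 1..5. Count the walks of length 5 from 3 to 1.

37

The number of length-5 walks from vertex 3 to vertex 1 is entry (3,1) of A⁵, where A is the adjacency matrix.
A² = [[3, 1, 1, 2, 1], [1, 1, 0, 1, 0], [1, 0, 3, 1, 2], [2, 1, 1, 3, 1], [1, 0, 2, 1, 2]]
A³ = [[4, 1, 6, 5, 5], [1, 0, 3, 1, 2], [6, 3, 2, 6, 2], [5, 1, 6, 4, 5], [5, 2, 2, 5, 2]]
A⁴ = [[16, 6, 10, 15, 9], [6, 3, 2, 6, 2], [10, 2, 15, 10, 12], [15, 6, 10, 16, 9], [9, 2, 12, 9, 10]]
A⁵ = [[34, 10, 37, 35, 31], [10, 2, 15, 10, 12], [37, 15, 22, 37, 20], [35, 10, 37, 34, 31], [31, 12, 20, 31, 18]]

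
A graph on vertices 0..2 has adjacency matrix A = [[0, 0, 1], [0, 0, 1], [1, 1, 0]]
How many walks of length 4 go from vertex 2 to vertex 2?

4

The number of length-4 walks from vertex 2 to vertex 2 is entry (2,2) of A⁴, where A is the adjacency matrix.
A² = [[1, 1, 0], [1, 1, 0], [0, 0, 2]]
A³ = [[0, 0, 2], [0, 0, 2], [2, 2, 0]]
A⁴ = [[2, 2, 0], [2, 2, 0], [0, 0, 4]]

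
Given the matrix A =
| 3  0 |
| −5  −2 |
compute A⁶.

tr A = 1 and det A = −6, so the characteristic polynomial is λ² − (1)λ + (−6) with roots −2 and 3.
Eigenvectors give P = [[0, −1], [1, 1]] with P⁻¹ = [[1, 1], [−1, 0]], and A = P·diag(−2, 3)·P⁻¹.
Then A⁶ = P·diag(64, 729)·P⁻¹ = [[0, −729], [64, 729]] · [[1, 1], [−1, 0]] = [[729, 0], [−665, 64]].

[[729, 0], [−665, 64]]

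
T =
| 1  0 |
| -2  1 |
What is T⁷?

[[1, 0], [-14, 1]]

T = I + N where N = [[0, 0], [-2, 0]] is strictly lower-triangular, so N² = 0.
(I + N)⁷ = I + 7·N = [[1, 0], [-14, 1]].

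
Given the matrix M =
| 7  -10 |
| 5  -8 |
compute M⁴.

tr M = -1 and det M = -6, so the characteristic polynomial is λ² − (-1)λ + (-6) with roots -3 and 2.
Eigenvectors give P = [[-1, -2], [-1, -1]] with P⁻¹ = [[1, -2], [-1, 1]], and M = P·diag(-3, 2)·P⁻¹.
Then M⁴ = P·diag(81, 16)·P⁻¹ = [[-81, -32], [-81, -16]] · [[1, -2], [-1, 1]] = [[-49, 130], [-65, 146]].

[[-49, 130], [-65, 146]]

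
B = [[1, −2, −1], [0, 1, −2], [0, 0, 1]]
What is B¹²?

B = I + N where N = [[0, −2, −1], [0, 0, −2], [0, 0, 0]] is strictly upper-triangular, so N³ = 0.
(I + N)¹² = I + 12·N + 66·N² = [[1, −24, 252], [0, 1, −24], [0, 0, 1]].

[[1, −24, 252], [0, 1, −24], [0, 0, 1]]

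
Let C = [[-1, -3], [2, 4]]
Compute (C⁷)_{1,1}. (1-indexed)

-253

tr C = 3 and det C = 2, so the characteristic polynomial is λ² − (3)λ + (2) with roots 1 and 2.
Eigenvectors give P = [[3, -1], [-2, 1]] with P⁻¹ = [[1, 1], [2, 3]], and C = P·diag(1, 2)·P⁻¹.
Then C⁷ = P·diag(1, 128)·P⁻¹ = [[3, -128], [-2, 128]] · [[1, 1], [2, 3]] = [[-253, -381], [254, 382]].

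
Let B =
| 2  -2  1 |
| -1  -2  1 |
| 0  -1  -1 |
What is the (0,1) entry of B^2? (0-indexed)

-1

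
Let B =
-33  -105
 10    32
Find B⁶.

[[4719, 13965], [-1330, -3926]]

tr B = -1 and det B = -6, so the characteristic polynomial is λ² − (-1)λ + (-6) with roots 2 and -3.
Eigenvectors give P = [[-3, 7], [1, -2]] with P⁻¹ = [[2, 7], [1, 3]], and B = P·diag(2, -3)·P⁻¹.
Then B⁶ = P·diag(64, 729)·P⁻¹ = [[-192, 5103], [64, -1458]] · [[2, 7], [1, 3]] = [[4719, 13965], [-1330, -3926]].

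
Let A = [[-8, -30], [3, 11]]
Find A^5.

[[-278, -930], [93, 311]]

tr A = 3 and det A = 2, so the characteristic polynomial is λ² − (3)λ + (2) with roots 2 and 1.
Eigenvectors give P = [[-3, 10], [1, -3]] with P⁻¹ = [[3, 10], [1, 3]], and A = P·diag(2, 1)·P⁻¹.
Then A^5 = P·diag(32, 1)·P⁻¹ = [[-96, 10], [32, -3]] · [[3, 10], [1, 3]] = [[-278, -930], [93, 311]].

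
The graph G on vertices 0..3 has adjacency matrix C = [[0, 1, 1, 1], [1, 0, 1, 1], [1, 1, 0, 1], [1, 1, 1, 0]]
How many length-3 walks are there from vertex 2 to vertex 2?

The number of length-3 walks from vertex 2 to vertex 2 is entry (2,2) of C^3, where C is the adjacency matrix.
C^2 = [[3, 2, 2, 2], [2, 3, 2, 2], [2, 2, 3, 2], [2, 2, 2, 3]]
C^3 = [[6, 7, 7, 7], [7, 6, 7, 7], [7, 7, 6, 7], [7, 7, 7, 6]]

6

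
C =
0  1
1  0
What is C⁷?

C² = I (check: tr C = 0 and det C = -1), so C⁷ = C since 7 is odd.

[[0, 1], [1, 0]]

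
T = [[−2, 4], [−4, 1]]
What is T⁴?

[[128, 108], [−108, 209]]

T² = [[−12, −4], [4, −15]]
T³ = [[40, −52], [52, 1]]
T⁴ = [[128, 108], [−108, 209]]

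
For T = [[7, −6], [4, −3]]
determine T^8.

tr T = 4 and det T = 3, so the characteristic polynomial is λ² − (4)λ + (3) with roots 1 and 3.
Eigenvectors give P = [[1, −3], [1, −2]] with P⁻¹ = [[−2, 3], [−1, 1]], and T = P·diag(1, 3)·P⁻¹.
Then T^8 = P·diag(1, 6561)·P⁻¹ = [[1, −19683], [1, −13122]] · [[−2, 3], [−1, 1]] = [[19681, −19680], [13120, −13119]].

[[19681, −19680], [13120, −13119]]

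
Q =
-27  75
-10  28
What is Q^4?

tr Q = 1 and det Q = -6, so the characteristic polynomial is λ² − (1)λ + (-6) with roots -2 and 3.
Eigenvectors give P = [[3, 5], [1, 2]] with P⁻¹ = [[2, -5], [-1, 3]], and Q = P·diag(-2, 3)·P⁻¹.
Then Q^4 = P·diag(16, 81)·P⁻¹ = [[48, 405], [16, 162]] · [[2, -5], [-1, 3]] = [[-309, 975], [-130, 406]].

[[-309, 975], [-130, 406]]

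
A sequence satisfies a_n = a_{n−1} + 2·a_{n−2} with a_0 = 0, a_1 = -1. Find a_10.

With companion matrix Q = [[1, 2], [1, 0]], [a_n, a_{n−1}]ᵀ = Q·[a_{n−1}, a_{n−2}]ᵀ, so [a_10, a_9]ᵀ = Q⁹·[a_1, a_0]ᵀ.
Q⁹ = [[341, 342], [171, 170]], giving [a_10, a_9]ᵀ = [[-341], [-171]].

-341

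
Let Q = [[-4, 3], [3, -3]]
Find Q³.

[[-163, 138], [138, -117]]

Q² = [[25, -21], [-21, 18]]
Q³ = [[-163, 138], [138, -117]]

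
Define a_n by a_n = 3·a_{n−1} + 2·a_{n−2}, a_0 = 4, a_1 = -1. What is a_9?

27869

With companion matrix T = [[3, 2], [1, 0]], [a_n, a_{n−1}]ᵀ = T·[a_{n−1}, a_{n−2}]ᵀ, so [a_9, a_8]ᵀ = T^8·[a_1, a_0]ᵀ.
T^8 = [[22363, 12558], [6279, 3526]], giving [a_9, a_8]ᵀ = [[27869], [7825]].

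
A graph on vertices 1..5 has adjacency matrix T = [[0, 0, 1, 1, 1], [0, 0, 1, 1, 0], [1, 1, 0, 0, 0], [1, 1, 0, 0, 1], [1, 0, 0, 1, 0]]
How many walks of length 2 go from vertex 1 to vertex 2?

The number of length-2 walks from vertex 1 to vertex 2 is entry (1,2) of T², where T is the adjacency matrix.
T² = [[3, 2, 0, 1, 1], [2, 2, 0, 0, 1], [0, 0, 2, 2, 1], [1, 0, 2, 3, 1], [1, 1, 1, 1, 2]]

2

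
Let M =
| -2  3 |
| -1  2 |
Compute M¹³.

M² = I (check: tr M = 0 and det M = -1), so M¹³ = M since 13 is odd.

[[-2, 3], [-1, 2]]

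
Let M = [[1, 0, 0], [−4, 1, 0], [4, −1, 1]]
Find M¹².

[[1, 0, 0], [−48, 1, 0], [312, −12, 1]]

M = I + N where N = [[0, 0, 0], [−4, 0, 0], [4, −1, 0]] is strictly lower-triangular, so N³ = 0.
(I + N)¹² = I + 12·N + 66·N² = [[1, 0, 0], [−48, 1, 0], [312, −12, 1]].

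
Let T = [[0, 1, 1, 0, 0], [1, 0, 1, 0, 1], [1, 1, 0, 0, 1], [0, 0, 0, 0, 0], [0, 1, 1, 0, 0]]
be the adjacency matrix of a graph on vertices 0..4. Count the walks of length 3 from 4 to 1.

The number of length-3 walks from vertex 4 to vertex 1 is entry (4,1) of T³, where T is the adjacency matrix.
T² = [[2, 1, 1, 0, 2], [1, 3, 2, 0, 1], [1, 2, 3, 0, 1], [0, 0, 0, 0, 0], [2, 1, 1, 0, 2]]
T³ = [[2, 5, 5, 0, 2], [5, 4, 5, 0, 5], [5, 5, 4, 0, 5], [0, 0, 0, 0, 0], [2, 5, 5, 0, 2]]

5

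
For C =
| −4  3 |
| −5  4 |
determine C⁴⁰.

[[1, 0], [0, 1]]

C² = I (check: tr C = 0 and det C = −1), so C⁴⁰ = I since 40 is even.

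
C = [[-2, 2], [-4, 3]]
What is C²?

[[-4, 2], [-4, 1]]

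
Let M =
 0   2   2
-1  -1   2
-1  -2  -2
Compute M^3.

M^2 = [[-4, -6, 0], [-1, -5, -8], [4, 4, -2]]
M^3 = [[6, -2, -20], [13, 19, 4], [-2, 8, 20]]

[[6, -2, -20], [13, 19, 4], [-2, 8, 20]]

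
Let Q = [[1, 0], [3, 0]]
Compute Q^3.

Q^2 = [[1, 0], [3, 0]]
Q^3 = [[1, 0], [3, 0]]

[[1, 0], [3, 0]]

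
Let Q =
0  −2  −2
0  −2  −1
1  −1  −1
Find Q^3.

[[4, −12, −6], [3, −11, −6], [0, 0, 1]]

Q^2 = [[−2, 6, 4], [−1, 5, 3], [−1, 1, 0]]
Q^3 = [[4, −12, −6], [3, −11, −6], [0, 0, 1]]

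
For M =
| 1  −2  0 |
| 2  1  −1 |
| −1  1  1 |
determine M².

[[−3, −4, 2], [5, −4, −2], [0, 4, 0]]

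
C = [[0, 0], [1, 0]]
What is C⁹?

C is strictly triangular, hence nilpotent: C² = 0, so C⁹ = 0.

[[0, 0], [0, 0]]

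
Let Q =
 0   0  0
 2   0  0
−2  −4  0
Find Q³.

Q is strictly triangular, hence nilpotent: Q³ = 0, so Q³ = 0.

[[0, 0, 0], [0, 0, 0], [0, 0, 0]]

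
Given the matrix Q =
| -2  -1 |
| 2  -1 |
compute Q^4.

Q^2 = [[2, 3], [-6, -1]]
Q^3 = [[2, -5], [10, 7]]
Q^4 = [[-14, 3], [-6, -17]]

[[-14, 3], [-6, -17]]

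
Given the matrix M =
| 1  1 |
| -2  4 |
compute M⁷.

[[-1931, 2059], [-4118, 4246]]

tr M = 5 and det M = 6, so the characteristic polynomial is λ² − (5)λ + (6) with roots 3 and 2.
Eigenvectors give P = [[-1, -1], [-2, -1]] with P⁻¹ = [[1, -1], [-2, 1]], and M = P·diag(3, 2)·P⁻¹.
Then M⁷ = P·diag(2187, 128)·P⁻¹ = [[-2187, -128], [-4374, -128]] · [[1, -1], [-2, 1]] = [[-1931, 2059], [-4118, 4246]].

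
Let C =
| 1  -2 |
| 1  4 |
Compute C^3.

[[-11, -38], [19, 46]]

tr C = 5 and det C = 6, so the characteristic polynomial is λ² − (5)λ + (6) with roots 3 and 2.
Eigenvectors give P = [[1, 2], [-1, -1]] with P⁻¹ = [[-1, -2], [1, 1]], and C = P·diag(3, 2)·P⁻¹.
Then C^3 = P·diag(27, 8)·P⁻¹ = [[27, 16], [-27, -8]] · [[-1, -2], [1, 1]] = [[-11, -38], [19, 46]].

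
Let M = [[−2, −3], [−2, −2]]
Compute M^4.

[[196, 240], [160, 196]]

M^2 = [[10, 12], [8, 10]]
M^3 = [[−44, −54], [−36, −44]]
M^4 = [[196, 240], [160, 196]]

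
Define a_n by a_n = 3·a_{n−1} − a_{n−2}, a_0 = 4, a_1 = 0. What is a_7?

With companion matrix M = [[3, −1], [1, 0]], [a_n, a_{n−1}]ᵀ = M·[a_{n−1}, a_{n−2}]ᵀ, so [a_7, a_6]ᵀ = M⁶·[a_1, a_0]ᵀ.
M⁶ = [[377, −144], [144, −55]], giving [a_7, a_6]ᵀ = [[−576], [−220]].

−576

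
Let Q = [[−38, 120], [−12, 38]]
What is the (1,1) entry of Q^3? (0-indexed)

152

tr Q = 0 and det Q = −4, so the characteristic polynomial is λ² − (0)λ + (−4) with roots 2 and −2.
Eigenvectors give P = [[3, 10], [1, 3]] with P⁻¹ = [[−3, 10], [1, −3]], and Q = P·diag(2, −2)·P⁻¹.
Then Q^3 = P·diag(8, −8)·P⁻¹ = [[24, −80], [8, −24]] · [[−3, 10], [1, −3]] = [[−152, 480], [−48, 152]].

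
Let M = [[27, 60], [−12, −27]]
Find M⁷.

tr M = 0 and det M = −9, so the characteristic polynomial is λ² − (0)λ + (−9) with roots −3 and 3.
Eigenvectors give P = [[2, −5], [−1, 2]] with P⁻¹ = [[−2, −5], [−1, −2]], and M = P·diag(−3, 3)·P⁻¹.
Then M⁷ = P·diag(−2187, 2187)·P⁻¹ = [[−4374, −10935], [2187, 4374]] · [[−2, −5], [−1, −2]] = [[19683, 43740], [−8748, −19683]].

[[19683, 43740], [−8748, −19683]]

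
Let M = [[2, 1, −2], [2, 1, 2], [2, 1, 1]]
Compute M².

[[2, 1, −4], [10, 5, 0], [8, 4, −1]]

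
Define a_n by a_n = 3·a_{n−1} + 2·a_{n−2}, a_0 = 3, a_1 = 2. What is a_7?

6496

With companion matrix A = [[3, 2], [1, 0]], [a_n, a_{n−1}]ᵀ = A·[a_{n−1}, a_{n−2}]ᵀ, so [a_7, a_6]ᵀ = A⁶·[a_1, a_0]ᵀ.
A⁶ = [[1763, 990], [495, 278]], giving [a_7, a_6]ᵀ = [[6496], [1824]].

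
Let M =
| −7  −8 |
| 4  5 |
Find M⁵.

tr M = −2 and det M = −3, so the characteristic polynomial is λ² − (−2)λ + (−3) with roots 1 and −3.
Eigenvectors give P = [[−1, 2], [1, −1]] with P⁻¹ = [[1, 2], [1, 1]], and M = P·diag(1, −3)·P⁻¹.
Then M⁵ = P·diag(1, −243)·P⁻¹ = [[−1, −486], [1, 243]] · [[1, 2], [1, 1]] = [[−487, −488], [244, 245]].

[[−487, −488], [244, 245]]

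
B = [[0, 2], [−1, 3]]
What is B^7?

tr B = 3 and det B = 2, so the characteristic polynomial is λ² − (3)λ + (2) with roots 2 and 1.
Eigenvectors give P = [[−1, −2], [−1, −1]] with P⁻¹ = [[1, −2], [−1, 1]], and B = P·diag(2, 1)·P⁻¹.
Then B^7 = P·diag(128, 1)·P⁻¹ = [[−128, −2], [−128, −1]] · [[1, −2], [−1, 1]] = [[−126, 254], [−127, 255]].

[[−126, 254], [−127, 255]]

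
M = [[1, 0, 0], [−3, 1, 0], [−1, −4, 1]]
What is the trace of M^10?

M = I + N where N = [[0, 0, 0], [−3, 0, 0], [−1, −4, 0]] is strictly lower-triangular, so N^3 = 0.
(I + N)^10 = I + 10·N + 45·N^2 = [[1, 0, 0], [−30, 1, 0], [530, −40, 1]].

3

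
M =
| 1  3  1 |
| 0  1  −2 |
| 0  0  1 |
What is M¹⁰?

[[1, 30, −260], [0, 1, −20], [0, 0, 1]]

M = I + N where N = [[0, 3, 1], [0, 0, −2], [0, 0, 0]] is strictly upper-triangular, so N³ = 0.
(I + N)¹⁰ = I + 10·N + 45·N² = [[1, 30, −260], [0, 1, −20], [0, 0, 1]].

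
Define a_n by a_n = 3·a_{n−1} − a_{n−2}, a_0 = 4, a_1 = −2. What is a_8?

−3482

With companion matrix T = [[3, −1], [1, 0]], [a_n, a_{n−1}]ᵀ = T·[a_{n−1}, a_{n−2}]ᵀ, so [a_8, a_7]ᵀ = T⁷·[a_1, a_0]ᵀ.
T⁷ = [[987, −377], [377, −144]], giving [a_8, a_7]ᵀ = [[−3482], [−1330]].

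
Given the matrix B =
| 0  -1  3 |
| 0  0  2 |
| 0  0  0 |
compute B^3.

B is strictly triangular, hence nilpotent: B^3 = 0, so B^3 = 0.

[[0, 0, 0], [0, 0, 0], [0, 0, 0]]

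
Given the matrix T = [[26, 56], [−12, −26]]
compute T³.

[[104, 224], [−48, −104]]

tr T = 0 and det T = −4, so the characteristic polynomial is λ² − (0)λ + (−4) with roots −2 and 2.
Eigenvectors give P = [[−2, 7], [1, −3]] with P⁻¹ = [[3, 7], [1, 2]], and T = P·diag(−2, 2)·P⁻¹.
Then T³ = P·diag(−8, 8)·P⁻¹ = [[16, 56], [−8, −24]] · [[3, 7], [1, 2]] = [[104, 224], [−48, −104]].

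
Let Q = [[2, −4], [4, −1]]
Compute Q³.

Q² = [[−12, −4], [4, −15]]
Q³ = [[−40, 52], [−52, −1]]

[[−40, 52], [−52, −1]]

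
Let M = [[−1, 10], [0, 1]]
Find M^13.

M² = I (check: tr M = 0 and det M = −1), so M^13 = M since 13 is odd.

[[−1, 10], [0, 1]]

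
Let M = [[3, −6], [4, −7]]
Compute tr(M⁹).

−19684

tr M = −4 and det M = 3, so the characteristic polynomial is λ² − (−4)λ + (3) with roots −3 and −1.
Eigenvectors give P = [[−1, 3], [−1, 2]] with P⁻¹ = [[2, −3], [1, −1]], and M = P·diag(−3, −1)·P⁻¹.
Then M⁹ = P·diag(−19683, −1)·P⁻¹ = [[19683, −3], [19683, −2]] · [[2, −3], [1, −1]] = [[39363, −59046], [39364, −59047]].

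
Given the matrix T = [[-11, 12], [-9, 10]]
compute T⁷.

[[-515, 516], [-387, 388]]

tr T = -1 and det T = -2, so the characteristic polynomial is λ² − (-1)λ + (-2) with roots -2 and 1.
Eigenvectors give P = [[4, 1], [3, 1]] with P⁻¹ = [[1, -1], [-3, 4]], and T = P·diag(-2, 1)·P⁻¹.
Then T⁷ = P·diag(-128, 1)·P⁻¹ = [[-512, 1], [-384, 1]] · [[1, -1], [-3, 4]] = [[-515, 516], [-387, 388]].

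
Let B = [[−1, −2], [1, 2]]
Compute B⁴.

[[−1, −2], [1, 2]]

B² = [[−1, −2], [1, 2]]
B³ = [[−1, −2], [1, 2]]
B⁴ = [[−1, −2], [1, 2]]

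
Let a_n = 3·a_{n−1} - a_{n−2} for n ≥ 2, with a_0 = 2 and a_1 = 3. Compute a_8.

2207

With companion matrix Q = [[3, -1], [1, 0]], [a_n, a_{n−1}]ᵀ = Q·[a_{n−1}, a_{n−2}]ᵀ, so [a_8, a_7]ᵀ = Q^7·[a_1, a_0]ᵀ.
Q^7 = [[987, -377], [377, -144]], giving [a_8, a_7]ᵀ = [[2207], [843]].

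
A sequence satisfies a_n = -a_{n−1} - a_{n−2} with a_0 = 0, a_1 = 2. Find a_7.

With companion matrix T = [[-1, -1], [1, 0]], [a_n, a_{n−1}]ᵀ = T·[a_{n−1}, a_{n−2}]ᵀ, so [a_7, a_6]ᵀ = T^6·[a_1, a_0]ᵀ.
T^6 = [[1, 0], [0, 1]], giving [a_7, a_6]ᵀ = [[2], [0]].

2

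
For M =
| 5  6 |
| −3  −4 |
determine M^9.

tr M = 1 and det M = −2, so the characteristic polynomial is λ² − (1)λ + (−2) with roots −1 and 2.
Eigenvectors give P = [[−1, 2], [1, −1]] with P⁻¹ = [[1, 2], [1, 1]], and M = P·diag(−1, 2)·P⁻¹.
Then M^9 = P·diag(−1, 512)·P⁻¹ = [[1, 1024], [−1, −512]] · [[1, 2], [1, 1]] = [[1025, 1026], [−513, −514]].

[[1025, 1026], [−513, −514]]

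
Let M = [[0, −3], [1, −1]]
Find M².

[[−3, 3], [−1, −2]]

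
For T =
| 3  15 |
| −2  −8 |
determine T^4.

tr T = −5 and det T = 6, so the characteristic polynomial is λ² − (−5)λ + (6) with roots −2 and −3.
Eigenvectors give P = [[3, 5], [−1, −2]] with P⁻¹ = [[2, 5], [−1, −3]], and T = P·diag(−2, −3)·P⁻¹.
Then T^4 = P·diag(16, 81)·P⁻¹ = [[48, 405], [−16, −162]] · [[2, 5], [−1, −3]] = [[−309, −975], [130, 406]].

[[−309, −975], [130, 406]]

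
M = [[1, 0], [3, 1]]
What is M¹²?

M = I + N where N = [[0, 0], [3, 0]] is strictly lower-triangular, so N² = 0.
(I + N)¹² = I + 12·N = [[1, 0], [36, 1]].

[[1, 0], [36, 1]]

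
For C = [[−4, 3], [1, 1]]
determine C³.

C² = [[19, −9], [−3, 4]]
C³ = [[−85, 48], [16, −5]]

[[−85, 48], [16, −5]]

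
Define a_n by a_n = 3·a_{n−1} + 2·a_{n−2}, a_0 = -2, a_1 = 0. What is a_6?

-556

With companion matrix T = [[3, 2], [1, 0]], [a_n, a_{n−1}]ᵀ = T·[a_{n−1}, a_{n−2}]ᵀ, so [a_6, a_5]ᵀ = T⁵·[a_1, a_0]ᵀ.
T⁵ = [[495, 278], [139, 78]], giving [a_6, a_5]ᵀ = [[-556], [-156]].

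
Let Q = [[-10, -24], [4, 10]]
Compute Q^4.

tr Q = 0 and det Q = -4, so the characteristic polynomial is λ² − (0)λ + (-4) with roots 2 and -2.
Eigenvectors give P = [[2, 3], [-1, -1]] with P⁻¹ = [[-1, -3], [1, 2]], and Q = P·diag(2, -2)·P⁻¹.
Then Q^4 = P·diag(16, 16)·P⁻¹ = [[32, 48], [-16, -16]] · [[-1, -3], [1, 2]] = [[16, 0], [0, 16]].

[[16, 0], [0, 16]]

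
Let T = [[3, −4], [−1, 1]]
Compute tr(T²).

18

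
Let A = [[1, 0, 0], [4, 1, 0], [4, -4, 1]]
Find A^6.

[[1, 0, 0], [24, 1, 0], [-216, -24, 1]]

A = I + N where N = [[0, 0, 0], [4, 0, 0], [4, -4, 0]] is strictly lower-triangular, so N^3 = 0.
(I + N)^6 = I + 6·N + 15·N^2 = [[1, 0, 0], [24, 1, 0], [-216, -24, 1]].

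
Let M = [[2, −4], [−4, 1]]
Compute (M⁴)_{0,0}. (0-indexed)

544

M² = [[20, −12], [−12, 17]]
M³ = [[88, −92], [−92, 65]]
M⁴ = [[544, −444], [−444, 433]]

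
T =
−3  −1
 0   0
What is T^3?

[[−27, −9], [0, 0]]

T^2 = [[9, 3], [0, 0]]
T^3 = [[−27, −9], [0, 0]]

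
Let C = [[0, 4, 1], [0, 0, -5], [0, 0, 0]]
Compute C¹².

[[0, 0, 0], [0, 0, 0], [0, 0, 0]]

C is strictly triangular, hence nilpotent: C³ = 0, so C¹² = 0.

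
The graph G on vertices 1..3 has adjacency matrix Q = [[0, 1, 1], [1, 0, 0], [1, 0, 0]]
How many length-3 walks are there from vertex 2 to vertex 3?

The number of length-3 walks from vertex 2 to vertex 3 is entry (2,3) of Q³, where Q is the adjacency matrix.
Q² = [[2, 0, 0], [0, 1, 1], [0, 1, 1]]
Q³ = [[0, 2, 2], [2, 0, 0], [2, 0, 0]]

0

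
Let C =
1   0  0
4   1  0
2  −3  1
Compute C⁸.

[[1, 0, 0], [32, 1, 0], [−320, −24, 1]]

C = I + N where N = [[0, 0, 0], [4, 0, 0], [2, −3, 0]] is strictly lower-triangular, so N³ = 0.
(I + N)⁸ = I + 8·N + 28·N² = [[1, 0, 0], [32, 1, 0], [−320, −24, 1]].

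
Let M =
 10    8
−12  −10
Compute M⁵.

tr M = 0 and det M = −4, so the characteristic polynomial is λ² − (0)λ + (−4) with roots −2 and 2.
Eigenvectors give P = [[−2, −1], [3, 1]] with P⁻¹ = [[1, 1], [−3, −2]], and M = P·diag(−2, 2)·P⁻¹.
Then M⁵ = P·diag(−32, 32)·P⁻¹ = [[64, −32], [−96, 32]] · [[1, 1], [−3, −2]] = [[160, 128], [−192, −160]].

[[160, 128], [−192, −160]]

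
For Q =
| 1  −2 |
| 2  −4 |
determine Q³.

Q² = [[−3, 6], [−6, 12]]
Q³ = [[9, −18], [18, −36]]

[[9, −18], [18, −36]]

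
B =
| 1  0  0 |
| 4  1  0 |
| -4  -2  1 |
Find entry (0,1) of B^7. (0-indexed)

0

B = I + N where N = [[0, 0, 0], [4, 0, 0], [-4, -2, 0]] is strictly lower-triangular, so N^3 = 0.
(I + N)^7 = I + 7·N + 21·N^2 = [[1, 0, 0], [28, 1, 0], [-196, -14, 1]].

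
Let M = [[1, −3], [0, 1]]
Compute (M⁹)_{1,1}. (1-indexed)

M = I + N where N = [[0, −3], [0, 0]] is strictly upper-triangular, so N² = 0.
(I + N)⁹ = I + 9·N = [[1, −27], [0, 1]].

1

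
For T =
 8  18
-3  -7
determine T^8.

[[766, 1530], [-255, -509]]

tr T = 1 and det T = -2, so the characteristic polynomial is λ² − (1)λ + (-2) with roots 2 and -1.
Eigenvectors give P = [[3, -2], [-1, 1]] with P⁻¹ = [[1, 2], [1, 3]], and T = P·diag(2, -1)·P⁻¹.
Then T^8 = P·diag(256, 1)·P⁻¹ = [[768, -2], [-256, 1]] · [[1, 2], [1, 3]] = [[766, 1530], [-255, -509]].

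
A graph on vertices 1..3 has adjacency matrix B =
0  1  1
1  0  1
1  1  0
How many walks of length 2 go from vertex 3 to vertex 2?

The number of length-2 walks from vertex 3 to vertex 2 is entry (3,2) of B², where B is the adjacency matrix.
B² = [[2, 1, 1], [1, 2, 1], [1, 1, 2]]

1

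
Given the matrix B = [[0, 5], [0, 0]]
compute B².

[[0, 0], [0, 0]]

B is strictly triangular, hence nilpotent: B² = 0, so B² = 0.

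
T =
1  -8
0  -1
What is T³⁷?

[[1, -8], [0, -1]]

T² = I (check: tr T = 0 and det T = -1), so T³⁷ = T since 37 is odd.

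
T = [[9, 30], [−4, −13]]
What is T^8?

tr T = −4 and det T = 3, so the characteristic polynomial is λ² − (−4)λ + (3) with roots −1 and −3.
Eigenvectors give P = [[3, −5], [−1, 2]] with P⁻¹ = [[2, 5], [1, 3]], and T = P·diag(−1, −3)·P⁻¹.
Then T^8 = P·diag(1, 6561)·P⁻¹ = [[3, −32805], [−1, 13122]] · [[2, 5], [1, 3]] = [[−32799, −98400], [13120, 39361]].

[[−32799, −98400], [13120, 39361]]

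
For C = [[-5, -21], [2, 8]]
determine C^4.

tr C = 3 and det C = 2, so the characteristic polynomial is λ² − (3)λ + (2) with roots 2 and 1.
Eigenvectors give P = [[-3, 7], [1, -2]] with P⁻¹ = [[2, 7], [1, 3]], and C = P·diag(2, 1)·P⁻¹.
Then C^4 = P·diag(16, 1)·P⁻¹ = [[-48, 7], [16, -2]] · [[2, 7], [1, 3]] = [[-89, -315], [30, 106]].

[[-89, -315], [30, 106]]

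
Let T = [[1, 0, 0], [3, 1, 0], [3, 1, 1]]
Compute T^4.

T = I + N where N = [[0, 0, 0], [3, 0, 0], [3, 1, 0]] is strictly lower-triangular, so N^3 = 0.
(I + N)^4 = I + 4·N + 6·N^2 = [[1, 0, 0], [12, 1, 0], [30, 4, 1]].

[[1, 0, 0], [12, 1, 0], [30, 4, 1]]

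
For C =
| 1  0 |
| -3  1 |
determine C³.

C = I + N where N = [[0, 0], [-3, 0]] is strictly lower-triangular, so N² = 0.
(I + N)³ = I + 3·N = [[1, 0], [-9, 1]].

[[1, 0], [-9, 1]]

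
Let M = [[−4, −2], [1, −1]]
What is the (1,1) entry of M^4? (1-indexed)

tr M = −5 and det M = 6, so the characteristic polynomial is λ² − (−5)λ + (6) with roots −2 and −3.
Eigenvectors give P = [[1, 2], [−1, −1]] with P⁻¹ = [[−1, −2], [1, 1]], and M = P·diag(−2, −3)·P⁻¹.
Then M^4 = P·diag(16, 81)·P⁻¹ = [[16, 162], [−16, −81]] · [[−1, −2], [1, 1]] = [[146, 130], [−65, −49]].

146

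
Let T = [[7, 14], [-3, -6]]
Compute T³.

[[7, 14], [-3, -6]]

T² = T (a projection; rank 1, trace 1), so T³ = T.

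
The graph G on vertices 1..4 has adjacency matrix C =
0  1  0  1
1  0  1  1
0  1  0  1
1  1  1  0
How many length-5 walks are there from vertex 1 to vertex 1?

18

The number of length-5 walks from vertex 1 to vertex 1 is entry (1,1) of C⁵, where C is the adjacency matrix.
C² = [[2, 1, 2, 1], [1, 3, 1, 2], [2, 1, 2, 1], [1, 2, 1, 3]]
C³ = [[2, 5, 2, 5], [5, 4, 5, 5], [2, 5, 2, 5], [5, 5, 5, 4]]
C⁴ = [[10, 9, 10, 9], [9, 15, 9, 14], [10, 9, 10, 9], [9, 14, 9, 15]]
C⁵ = [[18, 29, 18, 29], [29, 32, 29, 33], [18, 29, 18, 29], [29, 33, 29, 32]]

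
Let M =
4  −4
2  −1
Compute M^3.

M^2 = [[8, −12], [6, −7]]
M^3 = [[8, −20], [10, −17]]

[[8, −20], [10, −17]]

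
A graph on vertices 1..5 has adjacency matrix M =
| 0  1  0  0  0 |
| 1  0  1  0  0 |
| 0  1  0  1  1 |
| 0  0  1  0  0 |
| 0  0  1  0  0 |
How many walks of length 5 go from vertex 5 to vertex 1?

The number of length-5 walks from vertex 5 to vertex 1 is entry (5,1) of M^5, where M is the adjacency matrix.
M^2 = [[1, 0, 1, 0, 0], [0, 2, 0, 1, 1], [1, 0, 3, 0, 0], [0, 1, 0, 1, 1], [0, 1, 0, 1, 1]]
M^3 = [[0, 2, 0, 1, 1], [2, 0, 4, 0, 0], [0, 4, 0, 3, 3], [1, 0, 3, 0, 0], [1, 0, 3, 0, 0]]
M^4 = [[2, 0, 4, 0, 0], [0, 6, 0, 4, 4], [4, 0, 10, 0, 0], [0, 4, 0, 3, 3], [0, 4, 0, 3, 3]]
M^5 = [[0, 6, 0, 4, 4], [6, 0, 14, 0, 0], [0, 14, 0, 10, 10], [4, 0, 10, 0, 0], [4, 0, 10, 0, 0]]

4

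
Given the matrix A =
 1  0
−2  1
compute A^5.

A = I + N where N = [[0, 0], [−2, 0]] is strictly lower-triangular, so N^2 = 0.
(I + N)^5 = I + 5·N = [[1, 0], [−10, 1]].

[[1, 0], [−10, 1]]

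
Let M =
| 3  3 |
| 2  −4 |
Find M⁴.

M² = [[15, −3], [−2, 22]]
M³ = [[39, 57], [38, −94]]
M⁴ = [[231, −111], [−74, 490]]

[[231, −111], [−74, 490]]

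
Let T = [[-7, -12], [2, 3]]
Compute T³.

[[-79, -156], [26, 51]]

tr T = -4 and det T = 3, so the characteristic polynomial is λ² − (-4)λ + (3) with roots -3 and -1.
Eigenvectors give P = [[3, 2], [-1, -1]] with P⁻¹ = [[1, 2], [-1, -3]], and T = P·diag(-3, -1)·P⁻¹.
Then T³ = P·diag(-27, -1)·P⁻¹ = [[-81, -2], [27, 1]] · [[1, 2], [-1, -3]] = [[-79, -156], [26, 51]].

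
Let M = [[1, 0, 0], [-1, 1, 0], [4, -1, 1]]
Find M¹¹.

[[1, 0, 0], [-11, 1, 0], [99, -11, 1]]

M = I + N where N = [[0, 0, 0], [-1, 0, 0], [4, -1, 0]] is strictly lower-triangular, so N³ = 0.
(I + N)¹¹ = I + 11·N + 55·N² = [[1, 0, 0], [-11, 1, 0], [99, -11, 1]].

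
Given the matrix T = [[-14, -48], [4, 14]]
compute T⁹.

[[-3584, -12288], [1024, 3584]]

tr T = 0 and det T = -4, so the characteristic polynomial is λ² − (0)λ + (-4) with roots 2 and -2.
Eigenvectors give P = [[-3, 4], [1, -1]] with P⁻¹ = [[1, 4], [1, 3]], and T = P·diag(2, -2)·P⁻¹.
Then T⁹ = P·diag(512, -512)·P⁻¹ = [[-1536, -2048], [512, 512]] · [[1, 4], [1, 3]] = [[-3584, -12288], [1024, 3584]].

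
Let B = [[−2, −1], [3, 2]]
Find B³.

B² = [[1, 0], [0, 1]]
B³ = [[−2, −1], [3, 2]]

[[−2, −1], [3, 2]]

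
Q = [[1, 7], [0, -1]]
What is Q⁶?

[[1, 0], [0, 1]]

Q² = I (check: tr Q = 0 and det Q = -1), so Q⁶ = I since 6 is even.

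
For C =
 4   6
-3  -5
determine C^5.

tr C = -1 and det C = -2, so the characteristic polynomial is λ² − (-1)λ + (-2) with roots 1 and -2.
Eigenvectors give P = [[-2, -1], [1, 1]] with P⁻¹ = [[-1, -1], [1, 2]], and C = P·diag(1, -2)·P⁻¹.
Then C^5 = P·diag(1, -32)·P⁻¹ = [[-2, 32], [1, -32]] · [[-1, -1], [1, 2]] = [[34, 66], [-33, -65]].

[[34, 66], [-33, -65]]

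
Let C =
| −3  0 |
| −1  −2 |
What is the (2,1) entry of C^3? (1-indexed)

tr C = −5 and det C = 6, so the characteristic polynomial is λ² − (−5)λ + (6) with roots −2 and −3.
Eigenvectors give P = [[0, 1], [1, 1]] with P⁻¹ = [[−1, 1], [1, 0]], and C = P·diag(−2, −3)·P⁻¹.
Then C^3 = P·diag(−8, −27)·P⁻¹ = [[0, −27], [−8, −27]] · [[−1, 1], [1, 0]] = [[−27, 0], [−19, −8]].

−19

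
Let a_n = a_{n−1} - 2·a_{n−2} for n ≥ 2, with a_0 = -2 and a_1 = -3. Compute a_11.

With companion matrix B = [[1, -2], [1, 0]], [a_n, a_{n−1}]ᵀ = B·[a_{n−1}, a_{n−2}]ᵀ, so [a_11, a_10]ᵀ = B^10·[a_1, a_0]ᵀ.
B^10 = [[23, 22], [-11, 34]], giving [a_11, a_10]ᵀ = [[-113], [-35]].

-113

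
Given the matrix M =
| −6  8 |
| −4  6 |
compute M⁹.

tr M = 0 and det M = −4, so the characteristic polynomial is λ² − (0)λ + (−4) with roots −2 and 2.
Eigenvectors give P = [[2, −1], [1, −1]] with P⁻¹ = [[1, −1], [1, −2]], and M = P·diag(−2, 2)·P⁻¹.
Then M⁹ = P·diag(−512, 512)·P⁻¹ = [[−1024, −512], [−512, −512]] · [[1, −1], [1, −2]] = [[−1536, 2048], [−1024, 1536]].

[[−1536, 2048], [−1024, 1536]]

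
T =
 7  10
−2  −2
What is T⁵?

[[1087, 2110], [−422, −812]]

tr T = 5 and det T = 6, so the characteristic polynomial is λ² − (5)λ + (6) with roots 2 and 3.
Eigenvectors give P = [[−2, 5], [1, −2]] with P⁻¹ = [[2, 5], [1, 2]], and T = P·diag(2, 3)·P⁻¹.
Then T⁵ = P·diag(32, 243)·P⁻¹ = [[−64, 1215], [32, −486]] · [[2, 5], [1, 2]] = [[1087, 2110], [−422, −812]].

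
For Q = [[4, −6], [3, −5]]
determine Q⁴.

[[−14, 30], [−15, 31]]

tr Q = −1 and det Q = −2, so the characteristic polynomial is λ² − (−1)λ + (−2) with roots 1 and −2.
Eigenvectors give P = [[−2, 1], [−1, 1]] with P⁻¹ = [[−1, 1], [−1, 2]], and Q = P·diag(1, −2)·P⁻¹.
Then Q⁴ = P·diag(1, 16)·P⁻¹ = [[−2, 16], [−1, 16]] · [[−1, 1], [−1, 2]] = [[−14, 30], [−15, 31]].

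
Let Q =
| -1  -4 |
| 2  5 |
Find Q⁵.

[[-241, -484], [242, 485]]

tr Q = 4 and det Q = 3, so the characteristic polynomial is λ² − (4)λ + (3) with roots 1 and 3.
Eigenvectors give P = [[-2, 1], [1, -1]] with P⁻¹ = [[-1, -1], [-1, -2]], and Q = P·diag(1, 3)·P⁻¹.
Then Q⁵ = P·diag(1, 243)·P⁻¹ = [[-2, 243], [1, -243]] · [[-1, -1], [-1, -2]] = [[-241, -484], [242, 485]].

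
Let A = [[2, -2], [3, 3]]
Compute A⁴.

A² = [[-2, -10], [15, 3]]
A³ = [[-34, -26], [39, -21]]
A⁴ = [[-146, -10], [15, -141]]

[[-146, -10], [15, -141]]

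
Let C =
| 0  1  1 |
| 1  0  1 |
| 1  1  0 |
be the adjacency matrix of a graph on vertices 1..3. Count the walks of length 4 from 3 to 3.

6

The number of length-4 walks from vertex 3 to vertex 3 is entry (3,3) of C⁴, where C is the adjacency matrix.
C² = [[2, 1, 1], [1, 2, 1], [1, 1, 2]]
C³ = [[2, 3, 3], [3, 2, 3], [3, 3, 2]]
C⁴ = [[6, 5, 5], [5, 6, 5], [5, 5, 6]]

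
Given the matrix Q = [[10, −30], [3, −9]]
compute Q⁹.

Q² = Q (a projection; rank 1, trace 1), so Q⁹ = Q.

[[10, −30], [3, −9]]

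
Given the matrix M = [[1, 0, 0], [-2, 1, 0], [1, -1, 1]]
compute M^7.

[[1, 0, 0], [-14, 1, 0], [49, -7, 1]]

M = I + N where N = [[0, 0, 0], [-2, 0, 0], [1, -1, 0]] is strictly lower-triangular, so N^3 = 0.
(I + N)^7 = I + 7·N + 21·N^2 = [[1, 0, 0], [-14, 1, 0], [49, -7, 1]].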